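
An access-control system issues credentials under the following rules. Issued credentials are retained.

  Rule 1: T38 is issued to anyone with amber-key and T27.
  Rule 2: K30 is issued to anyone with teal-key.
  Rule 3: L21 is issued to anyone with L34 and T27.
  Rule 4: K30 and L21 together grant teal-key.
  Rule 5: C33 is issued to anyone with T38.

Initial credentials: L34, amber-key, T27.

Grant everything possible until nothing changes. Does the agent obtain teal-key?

teal-key would need K30 and L21 (Rule 4), but K30 is never granted.

No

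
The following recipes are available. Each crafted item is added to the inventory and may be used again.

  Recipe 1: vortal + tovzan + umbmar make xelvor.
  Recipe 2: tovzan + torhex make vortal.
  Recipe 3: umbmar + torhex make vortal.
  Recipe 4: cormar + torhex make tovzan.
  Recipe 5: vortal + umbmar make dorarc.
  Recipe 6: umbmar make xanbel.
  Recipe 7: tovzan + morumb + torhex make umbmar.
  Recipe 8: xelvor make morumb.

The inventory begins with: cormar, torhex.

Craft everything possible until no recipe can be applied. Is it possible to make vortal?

Yes

cormar + torhex → tovzan (Recipe 4).
tovzan + torhex → vortal (Recipe 2).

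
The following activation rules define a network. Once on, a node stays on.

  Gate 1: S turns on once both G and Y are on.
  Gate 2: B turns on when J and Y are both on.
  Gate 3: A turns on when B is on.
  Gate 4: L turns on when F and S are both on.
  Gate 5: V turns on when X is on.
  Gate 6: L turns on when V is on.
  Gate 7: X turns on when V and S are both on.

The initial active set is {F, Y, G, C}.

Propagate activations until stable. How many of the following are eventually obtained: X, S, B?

Gate 1: G and Y on → S on.
X would need V and S (Gate 7), but V never turns on.
S: reached.
B would need J and Y (Gate 2), but J never turns on.
Reached: S — 1 of the 3.

1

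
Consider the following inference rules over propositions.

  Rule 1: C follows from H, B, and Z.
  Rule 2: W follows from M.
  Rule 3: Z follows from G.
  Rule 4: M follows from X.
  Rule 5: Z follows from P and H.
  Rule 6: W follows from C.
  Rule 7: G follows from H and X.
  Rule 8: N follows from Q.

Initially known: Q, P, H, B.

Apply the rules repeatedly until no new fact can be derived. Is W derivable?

Yes

P and H hold, so Z follows (Rule 5).
From H, B, and Z, Rule 1 gives C.
From C, Rule 6 gives W.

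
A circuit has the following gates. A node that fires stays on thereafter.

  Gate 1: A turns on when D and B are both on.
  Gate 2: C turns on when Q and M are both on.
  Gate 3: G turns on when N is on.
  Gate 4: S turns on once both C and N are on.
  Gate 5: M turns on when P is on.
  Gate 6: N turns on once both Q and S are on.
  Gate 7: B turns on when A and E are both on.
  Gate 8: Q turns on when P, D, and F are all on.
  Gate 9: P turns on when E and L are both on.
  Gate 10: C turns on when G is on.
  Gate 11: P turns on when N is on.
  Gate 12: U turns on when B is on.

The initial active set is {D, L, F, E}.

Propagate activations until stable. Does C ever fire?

Yes

E and L are on, so P turns on (Gate 9).
P, D, and F are on, so Q turns on (Gate 8).
Gate 5: P on → M on.
Gate 2: Q and M on → C on.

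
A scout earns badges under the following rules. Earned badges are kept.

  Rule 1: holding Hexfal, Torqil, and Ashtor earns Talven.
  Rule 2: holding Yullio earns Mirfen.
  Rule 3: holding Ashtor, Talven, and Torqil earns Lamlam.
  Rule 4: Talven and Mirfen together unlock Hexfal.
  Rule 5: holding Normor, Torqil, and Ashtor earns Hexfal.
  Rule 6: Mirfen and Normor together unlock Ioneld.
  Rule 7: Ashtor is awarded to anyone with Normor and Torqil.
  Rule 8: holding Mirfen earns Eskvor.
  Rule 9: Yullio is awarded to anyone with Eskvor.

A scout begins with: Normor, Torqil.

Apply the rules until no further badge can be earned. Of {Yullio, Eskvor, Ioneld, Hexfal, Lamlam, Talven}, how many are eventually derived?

3

With Normor and Torqil, Ashtor is earned (Rule 7).
With Normor, Torqil, and Ashtor, Hexfal is earned (Rule 5).
With Hexfal, Torqil, and Ashtor, Talven is earned (Rule 1).
With Ashtor, Talven, and Torqil, Lamlam is earned (Rule 3).
Yullio would need Eskvor (Rule 9), but Eskvor is never earned.
Eskvor would need Mirfen (Rule 8), but Mirfen is never earned.
Ioneld would need Mirfen and Normor (Rule 6), but Mirfen is never earned.
Hexfal: reached.
Lamlam: reached.
Talven: reached.
Reached: Hexfal, Lamlam, and Talven — 3 of the 6.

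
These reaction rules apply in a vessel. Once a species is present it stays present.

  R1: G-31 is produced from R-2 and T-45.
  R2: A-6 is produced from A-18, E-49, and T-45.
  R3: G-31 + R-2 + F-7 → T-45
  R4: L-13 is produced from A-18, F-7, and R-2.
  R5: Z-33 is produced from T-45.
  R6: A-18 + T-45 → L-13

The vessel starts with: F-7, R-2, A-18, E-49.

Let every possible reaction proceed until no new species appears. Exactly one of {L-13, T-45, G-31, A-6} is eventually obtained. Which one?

A-18, F-7, and R-2 present → L-13 forms (R4).
A-6 would need A-18, E-49, and T-45 (R2), but T-45 never forms. G-31 would need R-2 and T-45 (R1), but T-45 never forms. T-45 would need G-31, R-2, and F-7 (R3), but G-31 never forms.

L-13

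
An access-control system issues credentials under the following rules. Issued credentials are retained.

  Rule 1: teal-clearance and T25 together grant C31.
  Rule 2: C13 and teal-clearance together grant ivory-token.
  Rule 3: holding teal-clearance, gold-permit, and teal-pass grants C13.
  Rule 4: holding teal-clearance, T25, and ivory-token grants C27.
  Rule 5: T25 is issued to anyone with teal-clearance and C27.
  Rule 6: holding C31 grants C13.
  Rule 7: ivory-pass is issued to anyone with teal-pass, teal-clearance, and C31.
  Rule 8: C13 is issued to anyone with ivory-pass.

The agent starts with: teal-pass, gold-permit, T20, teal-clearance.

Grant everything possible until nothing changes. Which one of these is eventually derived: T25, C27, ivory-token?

ivory-token

Holding teal-clearance, gold-permit, and teal-pass grants C13 (Rule 3).
Holding C13 and teal-clearance grants ivory-token (Rule 2).
T25 would need teal-clearance and C27 (Rule 5), but C27 is never granted. C27 would need teal-clearance, T25, and ivory-token (Rule 4), but T25 is never granted.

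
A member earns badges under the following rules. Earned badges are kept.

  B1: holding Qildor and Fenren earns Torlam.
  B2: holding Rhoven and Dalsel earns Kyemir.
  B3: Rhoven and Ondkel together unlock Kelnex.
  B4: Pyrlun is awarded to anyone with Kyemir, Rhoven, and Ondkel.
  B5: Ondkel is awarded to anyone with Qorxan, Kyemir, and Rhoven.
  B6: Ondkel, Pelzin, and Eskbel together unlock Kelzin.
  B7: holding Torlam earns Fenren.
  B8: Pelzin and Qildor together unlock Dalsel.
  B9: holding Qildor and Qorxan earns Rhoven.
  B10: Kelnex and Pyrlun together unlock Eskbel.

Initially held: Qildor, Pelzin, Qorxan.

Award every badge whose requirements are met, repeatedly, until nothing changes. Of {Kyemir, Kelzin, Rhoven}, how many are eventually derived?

With Pelzin and Qildor, Dalsel is earned (B8).
With Qildor and Qorxan, Rhoven is earned (B9).
With Rhoven and Dalsel, Kyemir is earned (B2).
With Qorxan, Kyemir, and Rhoven, Ondkel is earned (B5).
With Rhoven and Ondkel, Kelnex is earned (B3).
With Kyemir, Rhoven, and Ondkel, Pyrlun is earned (B4).
With Kelnex and Pyrlun, Eskbel is earned (B10).
With Ondkel, Pelzin, and Eskbel, Kelzin is earned (B6).
Kyemir: reached.
Kelzin: reached.
Rhoven: reached.
All 3 are reached.

3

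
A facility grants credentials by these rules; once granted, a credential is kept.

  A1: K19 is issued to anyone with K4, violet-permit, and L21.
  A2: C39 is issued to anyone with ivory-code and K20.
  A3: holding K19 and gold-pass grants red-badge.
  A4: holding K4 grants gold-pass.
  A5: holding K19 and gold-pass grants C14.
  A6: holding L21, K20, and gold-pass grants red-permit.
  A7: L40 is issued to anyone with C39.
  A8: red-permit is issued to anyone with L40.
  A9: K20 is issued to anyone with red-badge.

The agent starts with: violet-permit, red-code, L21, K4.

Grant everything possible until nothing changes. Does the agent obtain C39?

No

C39 would need ivory-code and K20 (A2), but ivory-code is never granted.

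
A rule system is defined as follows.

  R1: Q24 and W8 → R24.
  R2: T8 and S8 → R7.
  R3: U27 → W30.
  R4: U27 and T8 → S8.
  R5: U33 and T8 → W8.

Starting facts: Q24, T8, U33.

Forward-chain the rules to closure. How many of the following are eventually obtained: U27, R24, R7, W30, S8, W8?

2

U33 and T8 hold, so W8 follows (R5).
Q24 and W8 hold, so R24 follows (R1).
No rule produces U27, and it is not given.
R24: reached.
R7 would need T8 and S8 (R2), but S8 is never established.
W30 would need U27 (R3), but U27 is never established.
S8 would need U27 and T8 (R4), but U27 is never established.
W8: reached.
Reached: R24 and W8 — 2 of the 6.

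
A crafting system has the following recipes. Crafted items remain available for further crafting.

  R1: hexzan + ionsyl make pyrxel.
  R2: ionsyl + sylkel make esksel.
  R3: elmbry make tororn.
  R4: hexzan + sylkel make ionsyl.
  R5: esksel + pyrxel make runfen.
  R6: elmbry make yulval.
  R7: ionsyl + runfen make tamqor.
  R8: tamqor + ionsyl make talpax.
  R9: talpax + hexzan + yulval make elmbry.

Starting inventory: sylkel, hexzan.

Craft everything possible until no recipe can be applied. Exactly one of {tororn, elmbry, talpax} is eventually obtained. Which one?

Using R4, hexzan and sylkel make ionsyl.
Using R1, hexzan and ionsyl make pyrxel.
Using R2, ionsyl and sylkel make esksel.
esksel + pyrxel → runfen (R5).
Using R7, ionsyl and runfen make tamqor.
tamqor + ionsyl → talpax (R8).
elmbry would need talpax, hexzan, and yulval (R9), but yulval is never obtained. tororn would need elmbry (R3), but elmbry is never obtained.

talpax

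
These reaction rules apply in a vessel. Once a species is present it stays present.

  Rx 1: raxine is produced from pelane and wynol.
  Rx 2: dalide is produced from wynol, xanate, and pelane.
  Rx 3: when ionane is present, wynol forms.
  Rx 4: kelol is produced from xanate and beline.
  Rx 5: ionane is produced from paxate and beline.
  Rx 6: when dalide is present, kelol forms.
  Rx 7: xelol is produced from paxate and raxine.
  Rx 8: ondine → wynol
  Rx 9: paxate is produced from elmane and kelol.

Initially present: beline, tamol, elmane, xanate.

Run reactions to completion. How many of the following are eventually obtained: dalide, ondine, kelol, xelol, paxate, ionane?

3

xanate and beline present → kelol forms (Rx 4).
elmane and kelol present → paxate forms (Rx 9).
paxate and beline present → ionane forms (Rx 5).
dalide would need wynol, xanate, and pelane (Rx 2), but pelane never forms.
No rule produces ondine, and it is not given.
kelol: reached.
xelol would need paxate and raxine (Rx 7), but raxine never forms.
paxate: reached.
ionane: reached.
Reached: kelol, paxate, and ionane — 3 of the 6.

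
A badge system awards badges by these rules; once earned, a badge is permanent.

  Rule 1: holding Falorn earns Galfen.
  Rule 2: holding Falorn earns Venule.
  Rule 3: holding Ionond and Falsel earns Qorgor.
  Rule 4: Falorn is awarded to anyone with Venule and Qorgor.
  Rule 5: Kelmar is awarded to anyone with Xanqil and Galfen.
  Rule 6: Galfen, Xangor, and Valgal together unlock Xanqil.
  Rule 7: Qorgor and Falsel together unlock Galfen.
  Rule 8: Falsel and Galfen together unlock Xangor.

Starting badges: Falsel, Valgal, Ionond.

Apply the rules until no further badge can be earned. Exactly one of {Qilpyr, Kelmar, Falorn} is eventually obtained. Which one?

With Ionond and Falsel, Qorgor is earned (Rule 3).
With Qorgor and Falsel, Galfen is earned (Rule 7).
With Falsel and Galfen, Xangor is earned (Rule 8).
With Galfen, Xangor, and Valgal, Xanqil is earned (Rule 6).
With Xanqil and Galfen, Kelmar is earned (Rule 5).
No rule produces Qilpyr, and it is not given. Falorn would need Venule and Qorgor (Rule 4), but Venule is never earned.

Kelmar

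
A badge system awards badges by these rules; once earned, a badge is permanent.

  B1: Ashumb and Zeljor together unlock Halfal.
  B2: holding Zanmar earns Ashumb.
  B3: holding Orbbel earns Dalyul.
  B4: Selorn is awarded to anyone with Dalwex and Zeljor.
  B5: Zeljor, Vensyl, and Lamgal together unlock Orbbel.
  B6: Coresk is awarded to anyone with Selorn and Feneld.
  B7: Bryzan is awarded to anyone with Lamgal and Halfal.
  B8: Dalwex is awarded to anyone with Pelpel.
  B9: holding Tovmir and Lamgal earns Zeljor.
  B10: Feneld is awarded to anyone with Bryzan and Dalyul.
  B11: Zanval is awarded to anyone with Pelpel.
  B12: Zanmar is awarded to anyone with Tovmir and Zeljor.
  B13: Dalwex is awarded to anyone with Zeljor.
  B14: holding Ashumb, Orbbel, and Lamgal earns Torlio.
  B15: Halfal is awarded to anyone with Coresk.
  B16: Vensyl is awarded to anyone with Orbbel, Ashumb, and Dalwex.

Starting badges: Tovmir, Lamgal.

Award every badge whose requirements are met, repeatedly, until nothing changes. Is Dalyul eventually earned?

Dalyul would need Orbbel (B3), but Orbbel is never earned.

No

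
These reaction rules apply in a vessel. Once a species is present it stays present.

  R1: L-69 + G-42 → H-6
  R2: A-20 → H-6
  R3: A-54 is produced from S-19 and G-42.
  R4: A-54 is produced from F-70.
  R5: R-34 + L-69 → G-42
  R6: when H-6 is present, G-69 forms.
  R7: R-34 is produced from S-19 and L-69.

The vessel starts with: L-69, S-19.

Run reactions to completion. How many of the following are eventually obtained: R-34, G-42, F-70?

2

S-19 and L-69 present → R-34 forms (R7).
R-34 and L-69 present → G-42 forms (R5).
R-34: reached.
G-42: reached.
No rule produces F-70, and it is not given.
Reached: R-34 and G-42 — 2 of the 3.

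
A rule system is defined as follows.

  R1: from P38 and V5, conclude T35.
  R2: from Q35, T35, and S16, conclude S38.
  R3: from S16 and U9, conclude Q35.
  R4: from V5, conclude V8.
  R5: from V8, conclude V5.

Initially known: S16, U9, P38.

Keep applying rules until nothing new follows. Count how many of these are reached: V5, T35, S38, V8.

0

V5 would need V8 (R5), but V8 is never established.
T35 would need P38 and V5 (R1), but V5 is never established.
S38 would need Q35, T35, and S16 (R2), but T35 is never established.
V8 would need V5 (R4), but V5 is never established.
None of the 4 are reached.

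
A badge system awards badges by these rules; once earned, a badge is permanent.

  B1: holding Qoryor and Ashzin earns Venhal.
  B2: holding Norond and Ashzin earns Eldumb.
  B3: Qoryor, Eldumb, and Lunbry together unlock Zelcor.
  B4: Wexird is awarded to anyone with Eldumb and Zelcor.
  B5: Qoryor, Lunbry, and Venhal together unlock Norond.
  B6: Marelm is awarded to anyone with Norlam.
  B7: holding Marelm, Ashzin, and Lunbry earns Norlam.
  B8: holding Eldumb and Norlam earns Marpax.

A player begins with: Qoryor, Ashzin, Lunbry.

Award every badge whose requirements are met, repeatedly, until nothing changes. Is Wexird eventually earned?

Yes

With Qoryor and Ashzin, Venhal is earned (B1).
With Qoryor, Lunbry, and Venhal, Norond is earned (B5).
With Norond and Ashzin, Eldumb is earned (B2).
With Qoryor, Eldumb, and Lunbry, Zelcor is earned (B3).
With Eldumb and Zelcor, Wexird is earned (B4).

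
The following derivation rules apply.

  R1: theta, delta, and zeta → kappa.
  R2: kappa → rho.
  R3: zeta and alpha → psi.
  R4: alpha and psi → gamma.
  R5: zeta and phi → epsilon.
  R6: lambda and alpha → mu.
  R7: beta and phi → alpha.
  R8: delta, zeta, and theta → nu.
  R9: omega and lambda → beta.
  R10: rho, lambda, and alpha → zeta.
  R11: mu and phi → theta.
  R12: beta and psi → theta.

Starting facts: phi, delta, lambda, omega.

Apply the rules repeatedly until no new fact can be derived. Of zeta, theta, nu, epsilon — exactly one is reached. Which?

theta

From omega and lambda, R9 gives beta.
beta and phi hold, so alpha follows (R7).
From lambda and alpha, R6 gives mu.
From mu and phi, R11 gives theta.
epsilon would need zeta and phi (R5), but zeta is never established. nu would need delta, zeta, and theta (R8), but zeta is never established. zeta would need rho, lambda, and alpha (R10), but rho is never established.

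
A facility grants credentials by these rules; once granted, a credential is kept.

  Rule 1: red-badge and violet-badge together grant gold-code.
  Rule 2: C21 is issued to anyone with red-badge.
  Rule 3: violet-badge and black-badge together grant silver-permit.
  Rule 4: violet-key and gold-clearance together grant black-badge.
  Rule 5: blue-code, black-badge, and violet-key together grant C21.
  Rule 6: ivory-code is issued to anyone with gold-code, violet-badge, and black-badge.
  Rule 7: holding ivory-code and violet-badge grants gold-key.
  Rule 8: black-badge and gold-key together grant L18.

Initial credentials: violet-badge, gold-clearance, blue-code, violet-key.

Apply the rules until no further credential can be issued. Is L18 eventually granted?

L18 would need black-badge and gold-key (Rule 8), but gold-key is never granted.

No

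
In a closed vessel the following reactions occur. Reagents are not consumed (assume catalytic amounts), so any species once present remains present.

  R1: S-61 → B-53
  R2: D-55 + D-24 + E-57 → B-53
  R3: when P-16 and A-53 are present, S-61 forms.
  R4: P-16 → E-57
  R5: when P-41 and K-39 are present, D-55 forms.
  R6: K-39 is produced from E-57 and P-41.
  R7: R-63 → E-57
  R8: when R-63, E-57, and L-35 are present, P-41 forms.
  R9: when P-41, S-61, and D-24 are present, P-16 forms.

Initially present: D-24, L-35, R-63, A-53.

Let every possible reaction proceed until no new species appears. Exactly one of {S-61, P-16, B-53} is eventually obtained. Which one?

R-63 present → E-57 forms (R7).
R-63, E-57, and L-35 present → P-41 forms (R8).
E-57 and P-41 present → K-39 forms (R6).
P-41 and K-39 present → D-55 forms (R5).
D-55, D-24, and E-57 present → B-53 forms (R2).
P-16 would need P-41, S-61, and D-24 (R9), but S-61 never forms. S-61 would need P-16 and A-53 (R3), but P-16 never forms.

B-53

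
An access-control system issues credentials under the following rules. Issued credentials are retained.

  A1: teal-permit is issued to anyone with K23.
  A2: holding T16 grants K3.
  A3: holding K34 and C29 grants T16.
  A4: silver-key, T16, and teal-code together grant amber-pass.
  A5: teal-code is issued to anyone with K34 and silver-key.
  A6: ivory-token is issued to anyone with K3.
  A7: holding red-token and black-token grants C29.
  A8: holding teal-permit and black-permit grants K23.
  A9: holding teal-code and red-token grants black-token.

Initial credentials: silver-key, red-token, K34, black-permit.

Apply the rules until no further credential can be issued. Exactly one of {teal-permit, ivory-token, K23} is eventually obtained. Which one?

ivory-token

Holding K34 and silver-key grants teal-code (A5).
Holding teal-code and red-token grants black-token (A9).
Holding red-token and black-token grants C29 (A7).
Holding K34 and C29 grants T16 (A3).
Holding T16 grants K3 (A2).
Holding K3 grants ivory-token (A6).
teal-permit would need K23 (A1), but K23 is never granted. K23 would need teal-permit and black-permit (A8), but teal-permit is never granted.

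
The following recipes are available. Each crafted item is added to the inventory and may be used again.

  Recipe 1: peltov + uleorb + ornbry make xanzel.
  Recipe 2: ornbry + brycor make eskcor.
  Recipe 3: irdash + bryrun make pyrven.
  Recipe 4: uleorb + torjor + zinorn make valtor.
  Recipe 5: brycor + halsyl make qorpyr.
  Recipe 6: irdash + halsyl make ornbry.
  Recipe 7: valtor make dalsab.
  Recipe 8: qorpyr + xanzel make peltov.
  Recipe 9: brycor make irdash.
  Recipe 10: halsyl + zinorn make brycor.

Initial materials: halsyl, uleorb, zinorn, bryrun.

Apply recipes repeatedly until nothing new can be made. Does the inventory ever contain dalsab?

No

dalsab would need valtor (Recipe 7), but valtor is never obtained.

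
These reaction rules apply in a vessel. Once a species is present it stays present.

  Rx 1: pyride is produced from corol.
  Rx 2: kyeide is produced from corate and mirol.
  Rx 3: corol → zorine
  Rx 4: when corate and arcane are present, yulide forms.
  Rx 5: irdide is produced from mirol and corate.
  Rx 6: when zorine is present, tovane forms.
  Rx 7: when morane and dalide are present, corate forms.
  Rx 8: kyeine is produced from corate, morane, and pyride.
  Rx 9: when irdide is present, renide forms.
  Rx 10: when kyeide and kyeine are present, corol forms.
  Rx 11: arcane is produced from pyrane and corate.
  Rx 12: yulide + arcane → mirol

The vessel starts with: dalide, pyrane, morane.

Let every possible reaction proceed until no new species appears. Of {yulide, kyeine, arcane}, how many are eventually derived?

2

morane and dalide present → corate forms (Rx 7).
pyrane and corate present → arcane forms (Rx 11).
corate and arcane present → yulide forms (Rx 4).
yulide: reached.
kyeine would need corate, morane, and pyride (Rx 8), but pyride never forms.
arcane: reached.
Reached: yulide and arcane — 2 of the 3.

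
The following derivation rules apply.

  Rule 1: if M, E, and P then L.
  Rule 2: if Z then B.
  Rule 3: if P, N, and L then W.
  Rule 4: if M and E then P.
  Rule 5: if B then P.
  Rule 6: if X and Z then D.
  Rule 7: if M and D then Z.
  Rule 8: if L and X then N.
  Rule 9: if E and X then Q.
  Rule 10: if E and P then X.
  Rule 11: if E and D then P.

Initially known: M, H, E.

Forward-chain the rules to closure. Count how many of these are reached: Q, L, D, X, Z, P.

4

M and E hold, so P follows (Rule 4).
M, E, and P hold, so L follows (Rule 1).
From E and P, Rule 10 gives X.
From E and X, Rule 9 gives Q.
Q: reached.
L: reached.
D would need X and Z (Rule 6), but Z is never established.
X: reached.
Z would need M and D (Rule 7), but D is never established.
P: reached.
Reached: Q, L, X, and P — 4 of the 6.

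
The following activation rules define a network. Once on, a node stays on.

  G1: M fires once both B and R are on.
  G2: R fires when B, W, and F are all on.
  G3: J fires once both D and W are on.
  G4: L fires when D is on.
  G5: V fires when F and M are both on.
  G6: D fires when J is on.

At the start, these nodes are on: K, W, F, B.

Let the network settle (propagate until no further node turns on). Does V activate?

Yes

G2: B, W, and F on → R on.
G1: B and R on → M on.
F and M are on, so V fires (G5).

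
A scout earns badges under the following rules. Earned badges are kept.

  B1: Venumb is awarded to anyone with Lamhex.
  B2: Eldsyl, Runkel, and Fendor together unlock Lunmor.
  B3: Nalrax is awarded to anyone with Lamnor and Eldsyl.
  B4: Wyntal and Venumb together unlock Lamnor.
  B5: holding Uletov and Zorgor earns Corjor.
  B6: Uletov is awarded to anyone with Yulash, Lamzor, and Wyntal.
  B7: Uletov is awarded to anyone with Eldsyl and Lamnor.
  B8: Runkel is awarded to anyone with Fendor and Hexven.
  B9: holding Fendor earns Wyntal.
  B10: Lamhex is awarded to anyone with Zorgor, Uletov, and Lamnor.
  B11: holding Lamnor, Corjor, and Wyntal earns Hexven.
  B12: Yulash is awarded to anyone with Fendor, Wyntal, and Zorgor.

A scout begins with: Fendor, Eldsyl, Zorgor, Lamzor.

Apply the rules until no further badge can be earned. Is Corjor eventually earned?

With Fendor, Wyntal is earned (B9).
With Fendor, Wyntal, and Zorgor, Yulash is earned (B12).
With Yulash, Lamzor, and Wyntal, Uletov is earned (B6).
With Uletov and Zorgor, Corjor is earned (B5).

Yes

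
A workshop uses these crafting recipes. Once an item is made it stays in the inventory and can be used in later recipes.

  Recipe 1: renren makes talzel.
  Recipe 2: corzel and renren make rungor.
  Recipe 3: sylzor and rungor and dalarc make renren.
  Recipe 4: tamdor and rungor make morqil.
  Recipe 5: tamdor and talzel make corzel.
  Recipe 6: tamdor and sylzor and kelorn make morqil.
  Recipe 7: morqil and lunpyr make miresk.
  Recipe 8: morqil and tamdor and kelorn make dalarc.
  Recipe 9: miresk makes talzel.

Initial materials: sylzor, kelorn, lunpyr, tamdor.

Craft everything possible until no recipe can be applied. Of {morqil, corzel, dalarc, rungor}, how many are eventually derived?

3

tamdor and sylzor and kelorn → morqil (Recipe 6).
Using Recipe 8, morqil, tamdor, and kelorn make dalarc.
Using Recipe 7, morqil and lunpyr make miresk.
Using Recipe 9, miresk makes talzel.
Using Recipe 5, tamdor and talzel make corzel.
morqil: reached.
corzel: reached.
dalarc: reached.
rungor would need corzel and renren (Recipe 2), but renren is never obtained.
Reached: morqil, corzel, and dalarc — 3 of the 4.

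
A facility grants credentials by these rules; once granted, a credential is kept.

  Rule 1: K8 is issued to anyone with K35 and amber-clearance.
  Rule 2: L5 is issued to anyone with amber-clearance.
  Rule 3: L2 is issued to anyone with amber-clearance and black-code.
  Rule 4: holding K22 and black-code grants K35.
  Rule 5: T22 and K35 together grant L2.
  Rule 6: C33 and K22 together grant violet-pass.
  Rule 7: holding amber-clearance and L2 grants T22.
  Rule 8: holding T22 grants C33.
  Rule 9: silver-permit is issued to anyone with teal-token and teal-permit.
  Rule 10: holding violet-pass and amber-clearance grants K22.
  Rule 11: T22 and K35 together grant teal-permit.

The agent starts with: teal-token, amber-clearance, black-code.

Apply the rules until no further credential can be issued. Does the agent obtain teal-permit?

teal-permit would need T22 and K35 (Rule 11), but K35 is never granted.

No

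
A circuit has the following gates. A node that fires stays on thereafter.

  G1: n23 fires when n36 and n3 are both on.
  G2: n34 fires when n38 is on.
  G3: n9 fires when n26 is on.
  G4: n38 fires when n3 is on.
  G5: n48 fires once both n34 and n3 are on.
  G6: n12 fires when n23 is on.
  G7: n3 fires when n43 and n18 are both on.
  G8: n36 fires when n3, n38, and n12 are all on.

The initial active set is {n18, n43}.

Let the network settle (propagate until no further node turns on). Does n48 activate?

G7: n43 and n18 on → n3 on.
G4: n3 on → n38 on.
G2: n38 on → n34 on.
n34 and n3 are on, so n48 fires (G5).

Yes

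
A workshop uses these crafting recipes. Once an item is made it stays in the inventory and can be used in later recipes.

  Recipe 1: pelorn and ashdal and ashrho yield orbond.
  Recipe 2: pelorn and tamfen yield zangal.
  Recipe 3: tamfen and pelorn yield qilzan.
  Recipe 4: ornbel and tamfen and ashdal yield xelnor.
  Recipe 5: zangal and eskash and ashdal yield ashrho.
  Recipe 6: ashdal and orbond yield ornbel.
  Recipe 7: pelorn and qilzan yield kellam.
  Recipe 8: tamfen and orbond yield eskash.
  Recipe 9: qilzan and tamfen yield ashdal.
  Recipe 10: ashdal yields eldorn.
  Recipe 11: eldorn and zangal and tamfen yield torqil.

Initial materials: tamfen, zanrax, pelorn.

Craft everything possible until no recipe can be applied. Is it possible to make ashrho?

No

ashrho would need zangal, eskash, and ashdal (Recipe 5), but eskash is never obtained.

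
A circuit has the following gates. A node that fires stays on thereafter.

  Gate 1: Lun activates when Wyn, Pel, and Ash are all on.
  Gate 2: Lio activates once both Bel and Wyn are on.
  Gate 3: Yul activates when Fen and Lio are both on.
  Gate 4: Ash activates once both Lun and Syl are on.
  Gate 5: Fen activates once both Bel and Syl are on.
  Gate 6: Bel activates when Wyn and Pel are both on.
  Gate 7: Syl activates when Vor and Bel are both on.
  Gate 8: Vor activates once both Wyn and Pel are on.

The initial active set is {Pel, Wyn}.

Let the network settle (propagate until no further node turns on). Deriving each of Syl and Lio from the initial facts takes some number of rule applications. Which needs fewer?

Lio

Lio: Wyn and Pel are on, so Bel activates (Gate 6). Gate 2: Bel and Wyn on → Lio on. [2 rule applications]
Syl: Gate 8: Wyn and Pel on → Vor on. Wyn and Pel are on, so Bel activates (Gate 6). Vor and Bel are on, so Syl activates (Gate 7). [3 rule applications]
Lio needs fewer.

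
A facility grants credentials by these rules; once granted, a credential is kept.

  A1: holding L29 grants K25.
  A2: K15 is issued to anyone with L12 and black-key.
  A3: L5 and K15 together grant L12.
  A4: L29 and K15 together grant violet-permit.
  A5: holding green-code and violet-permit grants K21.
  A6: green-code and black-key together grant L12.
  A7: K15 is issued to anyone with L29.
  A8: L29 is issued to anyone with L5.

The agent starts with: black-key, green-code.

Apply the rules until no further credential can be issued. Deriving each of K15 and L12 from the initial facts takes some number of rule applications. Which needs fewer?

L12: Holding green-code and black-key grants L12 (A6). [1 rule application]
K15: Holding green-code and black-key grants L12 (A6). Holding L12 and black-key grants K15 (A2). [2 rule applications]
L12 needs fewer.

L12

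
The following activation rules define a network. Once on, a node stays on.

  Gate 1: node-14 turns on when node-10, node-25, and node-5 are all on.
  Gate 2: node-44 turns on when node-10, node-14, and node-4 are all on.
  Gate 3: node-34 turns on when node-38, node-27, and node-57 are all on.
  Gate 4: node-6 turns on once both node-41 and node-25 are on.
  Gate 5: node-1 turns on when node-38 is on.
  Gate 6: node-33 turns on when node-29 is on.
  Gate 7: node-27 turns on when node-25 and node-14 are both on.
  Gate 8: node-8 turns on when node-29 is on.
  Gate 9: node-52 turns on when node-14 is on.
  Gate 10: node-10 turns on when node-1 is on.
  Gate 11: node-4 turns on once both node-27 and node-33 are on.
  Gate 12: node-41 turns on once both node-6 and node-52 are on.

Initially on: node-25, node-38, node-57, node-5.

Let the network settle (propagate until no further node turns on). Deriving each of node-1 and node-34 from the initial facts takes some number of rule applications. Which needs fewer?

node-1: node-38 is on, so node-1 turns on (Gate 5). [1 rule application]
node-34: node-38 is on, so node-1 turns on (Gate 5). node-1 is on, so node-10 turns on (Gate 10). node-10, node-25, and node-5 are on, so node-14 turns on (Gate 1). node-25 and node-14 are on, so node-27 turns on (Gate 7). Gate 3: node-38, node-27, and node-57 on → node-34 on. [5 rule applications]
node-1 needs fewer.

node-1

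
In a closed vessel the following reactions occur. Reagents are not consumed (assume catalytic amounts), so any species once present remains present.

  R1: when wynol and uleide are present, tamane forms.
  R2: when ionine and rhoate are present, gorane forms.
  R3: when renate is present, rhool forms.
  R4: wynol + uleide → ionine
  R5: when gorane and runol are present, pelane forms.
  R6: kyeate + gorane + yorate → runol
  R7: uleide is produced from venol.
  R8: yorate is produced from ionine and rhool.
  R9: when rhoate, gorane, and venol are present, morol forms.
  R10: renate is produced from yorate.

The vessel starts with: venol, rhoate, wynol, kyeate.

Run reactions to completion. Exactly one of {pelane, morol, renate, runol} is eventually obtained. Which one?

morol

venol present → uleide forms (R7).
wynol and uleide present → ionine forms (R4).
ionine and rhoate present → gorane forms (R2).
rhoate, gorane, and venol present → morol forms (R9).
runol would need kyeate, gorane, and yorate (R6), but yorate never forms. renate would need yorate (R10), but yorate never forms. pelane would need gorane and runol (R5), but runol never forms.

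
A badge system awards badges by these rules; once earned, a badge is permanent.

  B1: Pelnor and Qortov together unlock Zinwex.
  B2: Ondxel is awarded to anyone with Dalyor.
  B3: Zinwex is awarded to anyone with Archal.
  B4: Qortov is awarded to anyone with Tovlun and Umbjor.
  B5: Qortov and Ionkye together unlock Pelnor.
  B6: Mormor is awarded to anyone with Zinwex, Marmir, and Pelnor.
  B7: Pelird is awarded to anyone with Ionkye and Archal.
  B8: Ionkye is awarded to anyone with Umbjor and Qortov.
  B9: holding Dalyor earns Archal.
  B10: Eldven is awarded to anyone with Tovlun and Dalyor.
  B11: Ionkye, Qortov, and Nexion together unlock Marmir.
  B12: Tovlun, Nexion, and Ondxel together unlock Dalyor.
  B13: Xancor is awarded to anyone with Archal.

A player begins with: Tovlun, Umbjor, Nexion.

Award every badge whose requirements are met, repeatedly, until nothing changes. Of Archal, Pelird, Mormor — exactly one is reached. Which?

Mormor

With Tovlun and Umbjor, Qortov is earned (B4).
With Umbjor and Qortov, Ionkye is earned (B8).
With Qortov and Ionkye, Pelnor is earned (B5).
With Ionkye, Qortov, and Nexion, Marmir is earned (B11).
With Pelnor and Qortov, Zinwex is earned (B1).
With Zinwex, Marmir, and Pelnor, Mormor is earned (B6).
Pelird would need Ionkye and Archal (B7), but Archal is never earned. Archal would need Dalyor (B9), but Dalyor is never earned.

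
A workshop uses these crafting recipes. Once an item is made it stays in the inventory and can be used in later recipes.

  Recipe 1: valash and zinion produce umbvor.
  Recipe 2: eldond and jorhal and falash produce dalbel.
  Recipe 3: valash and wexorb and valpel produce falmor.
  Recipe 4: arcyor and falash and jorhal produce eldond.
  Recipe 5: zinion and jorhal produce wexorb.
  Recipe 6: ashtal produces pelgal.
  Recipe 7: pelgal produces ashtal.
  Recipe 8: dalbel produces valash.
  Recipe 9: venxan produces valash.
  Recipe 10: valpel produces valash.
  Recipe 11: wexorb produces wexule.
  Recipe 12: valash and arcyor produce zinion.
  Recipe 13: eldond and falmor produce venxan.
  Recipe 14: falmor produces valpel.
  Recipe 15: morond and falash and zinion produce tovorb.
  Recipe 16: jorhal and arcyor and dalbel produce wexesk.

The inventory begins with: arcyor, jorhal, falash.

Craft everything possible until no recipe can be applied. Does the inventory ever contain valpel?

valpel would need falmor (Recipe 14), but falmor is never obtained.

No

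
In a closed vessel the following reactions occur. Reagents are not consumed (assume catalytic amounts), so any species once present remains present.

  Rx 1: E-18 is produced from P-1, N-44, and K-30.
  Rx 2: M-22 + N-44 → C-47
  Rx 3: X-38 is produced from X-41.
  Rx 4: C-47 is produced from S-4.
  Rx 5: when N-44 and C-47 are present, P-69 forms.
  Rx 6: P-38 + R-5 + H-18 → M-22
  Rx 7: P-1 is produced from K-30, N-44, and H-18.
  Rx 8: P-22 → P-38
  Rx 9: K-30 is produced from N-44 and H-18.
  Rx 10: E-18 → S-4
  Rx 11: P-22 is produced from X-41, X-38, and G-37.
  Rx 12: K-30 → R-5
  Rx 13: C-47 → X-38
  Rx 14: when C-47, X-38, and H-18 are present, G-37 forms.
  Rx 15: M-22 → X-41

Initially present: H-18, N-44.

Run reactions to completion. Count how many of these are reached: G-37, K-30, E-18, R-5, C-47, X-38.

N-44 and H-18 present → K-30 forms (Rx 9).
K-30, N-44, and H-18 present → P-1 forms (Rx 7).
K-30 present → R-5 forms (Rx 12).
P-1, N-44, and K-30 present → E-18 forms (Rx 1).
E-18 present → S-4 forms (Rx 10).
S-4 present → C-47 forms (Rx 4).
C-47 present → X-38 forms (Rx 13).
C-47, X-38, and H-18 present → G-37 forms (Rx 14).
G-37: reached.
K-30: reached.
E-18: reached.
R-5: reached.
C-47: reached.
X-38: reached.
All 6 are reached.

6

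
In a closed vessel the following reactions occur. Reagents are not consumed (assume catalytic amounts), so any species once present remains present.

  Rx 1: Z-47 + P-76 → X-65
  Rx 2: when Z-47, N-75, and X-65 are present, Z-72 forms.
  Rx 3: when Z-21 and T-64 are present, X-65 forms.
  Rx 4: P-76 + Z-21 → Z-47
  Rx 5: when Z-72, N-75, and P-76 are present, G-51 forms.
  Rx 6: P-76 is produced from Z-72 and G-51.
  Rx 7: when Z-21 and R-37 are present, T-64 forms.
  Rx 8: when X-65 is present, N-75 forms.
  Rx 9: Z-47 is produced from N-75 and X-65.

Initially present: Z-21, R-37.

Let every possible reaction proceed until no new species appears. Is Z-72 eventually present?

Z-21 and R-37 present → T-64 forms (Rx 7).
Z-21 and T-64 present → X-65 forms (Rx 3).
X-65 present → N-75 forms (Rx 8).
N-75 and X-65 present → Z-47 forms (Rx 9).
Z-47, N-75, and X-65 present → Z-72 forms (Rx 2).

Yes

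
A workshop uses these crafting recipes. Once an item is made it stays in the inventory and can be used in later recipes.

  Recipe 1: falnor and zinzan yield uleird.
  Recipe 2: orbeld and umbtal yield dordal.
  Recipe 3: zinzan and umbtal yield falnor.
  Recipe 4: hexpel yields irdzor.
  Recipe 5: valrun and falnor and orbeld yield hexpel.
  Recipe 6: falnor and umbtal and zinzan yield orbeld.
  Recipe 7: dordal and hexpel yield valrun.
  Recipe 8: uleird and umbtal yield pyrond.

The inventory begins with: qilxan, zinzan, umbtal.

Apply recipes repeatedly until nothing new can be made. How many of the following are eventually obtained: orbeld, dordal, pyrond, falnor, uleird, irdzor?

Using Recipe 3, zinzan and umbtal make falnor.
Using Recipe 6, falnor, umbtal, and zinzan make orbeld.
Using Recipe 1, falnor and zinzan make uleird.
Using Recipe 2, orbeld and umbtal make dordal.
Using Recipe 8, uleird and umbtal make pyrond.
orbeld: reached.
dordal: reached.
pyrond: reached.
falnor: reached.
uleird: reached.
irdzor would need hexpel (Recipe 4), but hexpel is never obtained.
Reached: orbeld, dordal, pyrond, falnor, and uleird — 5 of the 6.

5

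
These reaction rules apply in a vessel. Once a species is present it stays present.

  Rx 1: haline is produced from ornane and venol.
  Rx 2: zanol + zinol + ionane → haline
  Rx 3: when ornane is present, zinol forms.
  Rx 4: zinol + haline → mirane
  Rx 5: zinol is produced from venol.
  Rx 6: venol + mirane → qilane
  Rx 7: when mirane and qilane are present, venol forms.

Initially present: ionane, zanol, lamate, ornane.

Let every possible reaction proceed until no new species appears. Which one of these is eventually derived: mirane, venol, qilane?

mirane

ornane present → zinol forms (Rx 3).
zanol, zinol, and ionane present → haline forms (Rx 2).
zinol and haline present → mirane forms (Rx 4).
qilane would need venol and mirane (Rx 6), but venol never forms. venol would need mirane and qilane (Rx 7), but qilane never forms.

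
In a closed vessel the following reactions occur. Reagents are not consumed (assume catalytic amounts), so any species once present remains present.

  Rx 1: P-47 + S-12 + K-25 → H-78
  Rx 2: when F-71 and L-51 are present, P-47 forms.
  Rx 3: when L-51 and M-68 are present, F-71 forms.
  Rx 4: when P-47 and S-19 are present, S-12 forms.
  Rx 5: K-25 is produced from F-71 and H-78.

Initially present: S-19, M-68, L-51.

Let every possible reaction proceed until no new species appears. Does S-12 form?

L-51 and M-68 present → F-71 forms (Rx 3).
F-71 and L-51 present → P-47 forms (Rx 2).
P-47 and S-19 present → S-12 forms (Rx 4).

Yes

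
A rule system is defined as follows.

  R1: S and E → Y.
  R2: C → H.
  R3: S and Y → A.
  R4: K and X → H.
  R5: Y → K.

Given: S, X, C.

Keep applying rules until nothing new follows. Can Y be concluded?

No

Y would need S and E (R1), but E is never established.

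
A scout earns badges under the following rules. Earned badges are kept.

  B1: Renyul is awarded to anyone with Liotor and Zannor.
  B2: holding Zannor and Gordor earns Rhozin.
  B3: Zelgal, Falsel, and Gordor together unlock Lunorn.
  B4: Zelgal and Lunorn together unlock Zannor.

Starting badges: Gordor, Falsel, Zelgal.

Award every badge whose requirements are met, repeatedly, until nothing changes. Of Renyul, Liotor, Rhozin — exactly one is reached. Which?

Rhozin

With Zelgal, Falsel, and Gordor, Lunorn is earned (B3).
With Zelgal and Lunorn, Zannor is earned (B4).
With Zannor and Gordor, Rhozin is earned (B2).
No rule produces Liotor, and it is not given. Renyul would need Liotor and Zannor (B1), but Liotor is never earned.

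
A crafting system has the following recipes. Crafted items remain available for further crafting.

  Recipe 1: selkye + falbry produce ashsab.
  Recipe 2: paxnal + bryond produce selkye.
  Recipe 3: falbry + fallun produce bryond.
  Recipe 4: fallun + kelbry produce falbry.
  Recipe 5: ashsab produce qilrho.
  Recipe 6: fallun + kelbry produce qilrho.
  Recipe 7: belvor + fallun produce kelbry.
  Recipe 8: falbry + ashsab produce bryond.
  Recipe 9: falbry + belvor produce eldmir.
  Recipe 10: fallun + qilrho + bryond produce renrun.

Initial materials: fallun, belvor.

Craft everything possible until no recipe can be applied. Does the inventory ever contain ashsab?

No

ashsab would need selkye and falbry (Recipe 1), but selkye is never obtained.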